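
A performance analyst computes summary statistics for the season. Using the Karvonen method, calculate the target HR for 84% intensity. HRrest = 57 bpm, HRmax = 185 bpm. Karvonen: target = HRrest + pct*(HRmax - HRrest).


Target = HRrest + pct*(HRmax - HRrest)
Heart rate reserve = HRmax - HRrest = 185 - 57 = 128 bpm
Fraction = 84% = 0.84
Target = 57 + 0.84 * 128
Target = 57 + 107.52 = 164.52 bpm

164.52 bpm


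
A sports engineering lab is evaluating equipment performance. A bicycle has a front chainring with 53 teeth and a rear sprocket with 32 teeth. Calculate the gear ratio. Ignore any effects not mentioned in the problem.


GR = front_teeth / rear_teeth
GR = 53 / 32
GR = 1.6562

1.6562


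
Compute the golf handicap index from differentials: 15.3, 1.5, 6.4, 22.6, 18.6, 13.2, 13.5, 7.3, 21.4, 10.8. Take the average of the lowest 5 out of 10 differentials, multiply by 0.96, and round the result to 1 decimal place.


All differentials: 15.3, 1.5, 6.4, 22.6, 18.6, 13.2, 13.5, 7.3, 21.4, 10.8
Sorted: 1.5, 6.4, 7.3, 10.8, 13.2, 13.5, 15.3, 18.6, 21.4, 22.6
Best 5: 1.5, 6.4, 7.3, 10.8, 13.2
Average of best = 39.2 / 5 = 7.84
Raw index = 7.84 * 0.96 = 7.5264
Handicap index = round(7.5264, 1) = 7.5

7.5


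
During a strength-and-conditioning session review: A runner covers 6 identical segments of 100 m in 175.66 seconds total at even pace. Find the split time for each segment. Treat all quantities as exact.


Split time = total_time / n_laps = 175.66 / 6
Split time = 29.2767 s per lap

29.2767 s


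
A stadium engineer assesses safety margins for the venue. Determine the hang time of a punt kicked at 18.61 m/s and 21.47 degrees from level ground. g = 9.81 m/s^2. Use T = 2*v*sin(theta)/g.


T = 2*v*sin(theta)/g
sin(theta) = sin(21.47 deg) = 0.366
T = 2*18.61*0.366 / 9.81
T = 13.623 / 9.81 = 1.3887 s

1.3887 s


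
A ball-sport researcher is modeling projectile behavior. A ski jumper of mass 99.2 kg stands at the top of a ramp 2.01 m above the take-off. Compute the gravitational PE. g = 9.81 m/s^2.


PE = m * g * h
PE = 99.2 * 9.81 * 2.01
PE = 973.152 * 2.01 = 1956.0355 J

1956.0355 J


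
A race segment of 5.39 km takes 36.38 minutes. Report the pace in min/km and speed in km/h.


Pace = time / distance = 36.38 min / 5.39 km = 6.7495 min/km
Speed = distance / time_in_hours = 5.39 / 0.6063 hr
Speed = 8.8895 km/h

6.7495 min/km, 8.8895 km/h


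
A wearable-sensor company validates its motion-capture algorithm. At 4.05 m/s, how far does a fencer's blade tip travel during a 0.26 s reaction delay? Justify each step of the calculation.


d = v * t
d = 4.05 * 0.26
d = 1.053 m

1.053 m


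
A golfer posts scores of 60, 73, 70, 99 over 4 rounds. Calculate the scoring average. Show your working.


Average = sum / n
Sum = 302
Average = 302 / 4 = 75.5

75.5


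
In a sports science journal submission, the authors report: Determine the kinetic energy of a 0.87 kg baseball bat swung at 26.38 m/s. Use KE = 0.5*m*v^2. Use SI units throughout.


KE = 0.5 * m * v^2
KE = 0.5 * 0.87 * 26.38^2
KE = 0.5 * 0.87 * 695.9044 = 302.7184 J

302.7184 J


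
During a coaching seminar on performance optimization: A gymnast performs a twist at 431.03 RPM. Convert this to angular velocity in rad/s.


omega = RPM * 2 * pi / 60
omega = 431.03 * 2 * 3.14159 / 60
omega = 2708.2414 / 60 = 45.1374 rad/s

45.1374 rad/s


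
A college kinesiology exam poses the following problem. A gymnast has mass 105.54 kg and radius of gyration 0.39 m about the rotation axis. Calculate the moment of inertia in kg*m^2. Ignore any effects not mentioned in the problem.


I = m * k^2
I = 105.54 * 0.39^2
I = 105.54 * 0.1521 = 16.0526 kg*m^2

16.0526 kg*m^2


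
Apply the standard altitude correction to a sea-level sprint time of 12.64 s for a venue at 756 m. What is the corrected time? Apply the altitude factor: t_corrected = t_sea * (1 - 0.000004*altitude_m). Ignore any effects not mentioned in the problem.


Correction factor = 1 - 0.000004 * 756 = 0.996976
t_corrected = t_sea * factor = 12.64 * 0.996976
t_corrected = 12.6018 s

12.6018 s


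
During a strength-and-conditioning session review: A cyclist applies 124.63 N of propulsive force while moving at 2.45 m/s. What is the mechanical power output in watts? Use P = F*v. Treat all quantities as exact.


P = F * v
P = 124.63 * 2.45
P = 305.3435 W

305.3435 W


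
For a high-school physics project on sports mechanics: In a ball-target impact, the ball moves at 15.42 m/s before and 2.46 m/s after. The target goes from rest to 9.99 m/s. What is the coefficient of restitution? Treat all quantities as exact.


e = (v2_after - v1_after) / (v1_before - v2_before)
Numerator = 9.99 - 2.46 = 7.53
Denominator = 15.42 - 0 = 15.42
e = 7.53 / 15.42 = 0.4883

0.4883


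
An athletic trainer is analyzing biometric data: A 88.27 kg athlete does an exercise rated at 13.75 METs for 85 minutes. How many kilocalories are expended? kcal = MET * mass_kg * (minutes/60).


kcal = MET * mass * time_hr
Convert time: 85 min = 1.4167 hr
kcal = 13.75 * 88.27 * 1.4167
kcal = 1719.426 kcal

1719.426 kcal


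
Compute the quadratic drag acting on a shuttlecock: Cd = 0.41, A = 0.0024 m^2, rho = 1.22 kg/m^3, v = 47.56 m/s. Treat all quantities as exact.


Fd = 0.5 * Cd * rho * A * v^2
Fd = 0.5 * 0.41 * 1.22 * 0.0024 * 47.56^2
v^2 = 2261.9536
Fd = 0.5 * 0.41 * 1.22 * 0.0024 * 2261.9536 = 1.3577 N

1.3577 N


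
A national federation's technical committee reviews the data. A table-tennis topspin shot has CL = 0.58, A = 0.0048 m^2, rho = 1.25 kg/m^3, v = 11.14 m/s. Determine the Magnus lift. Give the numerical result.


FM = 0.5 * CL * rho * A * v^2
FM = 0.5 * 0.58 * 1.25 * 0.0048 * 11.14^2
v^2 = 124.0996
FM = 0.5 * 0.58 * 1.25 * 0.0048 * 124.0996 = 0.2159 N

0.2159 N


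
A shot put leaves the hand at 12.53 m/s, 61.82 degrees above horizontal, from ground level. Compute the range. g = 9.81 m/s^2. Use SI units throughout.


R = v^2 * sin(2*theta) / g
Convert angle to radians: theta = 61.82 deg = 1.079 rad
sin(2*theta) = sin(2.1579) = 0.8325
R = 12.53^2 * 0.8325 / 9.81
R = 157.0009 * 0.8325 / 9.81 = 13.324 m

13.324 m


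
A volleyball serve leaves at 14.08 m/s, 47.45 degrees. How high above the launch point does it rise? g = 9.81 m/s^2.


H = (v*sin(theta))^2 / (2*g)
vy = v*sin(theta) = 14.08 * sin(47.45 deg) = 10.3726 m/s
H = vy^2 / (2*g) = 107.59 / (2*9.81)
H = 107.59 / 19.62 = 5.4837 m

5.4837 m


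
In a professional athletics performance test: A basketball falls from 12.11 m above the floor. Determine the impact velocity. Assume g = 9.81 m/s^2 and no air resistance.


v = sqrt(2 * g * h)
v = sqrt(2 * 9.81 * 12.11)
v = sqrt(237.5982) = 15.4142 m/s

15.4142 m/s


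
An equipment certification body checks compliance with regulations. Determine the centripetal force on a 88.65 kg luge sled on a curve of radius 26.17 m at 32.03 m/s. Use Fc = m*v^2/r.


Fc = m * v^2 / r
v^2 = 32.03^2 = 1025.9209
Fc = 88.65 * 1025.9209 / 26.17
Fc = 90947.8878 / 26.17 = 3475.2727 N

3475.2727 N


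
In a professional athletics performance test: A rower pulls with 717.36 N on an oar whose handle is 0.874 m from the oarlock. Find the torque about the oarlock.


tau = F * d
tau = 717.36 * 0.874
tau = 626.9726 N*m

626.9726 N*m


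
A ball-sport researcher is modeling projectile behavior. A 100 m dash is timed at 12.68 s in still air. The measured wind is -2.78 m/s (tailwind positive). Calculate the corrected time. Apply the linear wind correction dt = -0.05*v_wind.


dt = -0.05 * v_wind = -0.05 * -2.78 = 0.139 s
t_corrected = t_still + dt = 12.68 + (0.139)
t_corrected = 12.819 s

12.819 s


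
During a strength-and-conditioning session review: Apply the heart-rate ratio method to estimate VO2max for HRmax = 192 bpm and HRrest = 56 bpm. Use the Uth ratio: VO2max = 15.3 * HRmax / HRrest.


VO2max = 15.3 * HRmax / HRrest
VO2max = 15.3 * 192 / 56
VO2max = 2937.6 / 56 = 52.4571 mL/kg/min

52.4571 mL/kg/min


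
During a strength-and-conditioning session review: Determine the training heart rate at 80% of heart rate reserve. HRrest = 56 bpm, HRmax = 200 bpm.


Target = HRrest + pct*(HRmax - HRrest)
Heart rate reserve = HRmax - HRrest = 200 - 56 = 144 bpm
Fraction = 80% = 0.8
Target = 56 + 0.8 * 144
Target = 56 + 115.2 = 171.2 bpm

171.2 bpm


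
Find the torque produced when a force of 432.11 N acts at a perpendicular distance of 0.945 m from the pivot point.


tau = F * d
tau = 432.11 * 0.945
tau = 408.344 N*m

408.344 N*m


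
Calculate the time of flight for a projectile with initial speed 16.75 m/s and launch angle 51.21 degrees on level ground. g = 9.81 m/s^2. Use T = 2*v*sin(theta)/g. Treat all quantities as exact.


T = 2*v*sin(theta)/g
sin(theta) = sin(51.21 deg) = 0.7794
T = 2*16.75*0.7794 / 9.81
T = 26.1115 / 9.81 = 2.6617 s

2.6617 s


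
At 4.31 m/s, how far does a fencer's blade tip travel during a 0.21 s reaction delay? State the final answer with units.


d = v * t
d = 4.31 * 0.21
d = 0.9051 m

0.9051 m


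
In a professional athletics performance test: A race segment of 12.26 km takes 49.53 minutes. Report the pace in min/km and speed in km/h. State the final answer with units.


Pace = time / distance = 49.53 min / 12.26 km = 4.04 min/km
Speed = distance / time_in_hours = 12.26 / 0.8255 hr
Speed = 14.8516 km/h

4.04 min/km, 14.8516 km/h


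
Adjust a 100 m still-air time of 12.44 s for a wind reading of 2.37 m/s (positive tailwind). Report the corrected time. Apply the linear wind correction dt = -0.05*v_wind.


dt = -0.05 * v_wind = -0.05 * 2.37 = -0.1185 s
t_corrected = t_still + dt = 12.44 + (-0.1185)
t_corrected = 12.3215 s

12.3215 s


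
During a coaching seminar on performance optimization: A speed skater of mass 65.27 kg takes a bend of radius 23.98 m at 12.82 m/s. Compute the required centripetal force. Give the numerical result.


Fc = m * v^2 / r
v^2 = 12.82^2 = 164.3524
Fc = 65.27 * 164.3524 / 23.98
Fc = 10727.2811 / 23.98 = 447.3428 N

447.3428 N


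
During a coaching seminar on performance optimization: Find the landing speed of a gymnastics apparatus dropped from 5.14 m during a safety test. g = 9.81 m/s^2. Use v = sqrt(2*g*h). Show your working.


v = sqrt(2 * g * h)
v = sqrt(2 * 9.81 * 5.14)
v = sqrt(100.8468) = 10.0423 m/s

10.0423 m/s


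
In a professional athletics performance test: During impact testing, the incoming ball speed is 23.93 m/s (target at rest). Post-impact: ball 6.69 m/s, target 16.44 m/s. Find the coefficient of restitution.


e = (v2_after - v1_after) / (v1_before - v2_before)
Numerator = 16.44 - 6.69 = 9.75
Denominator = 23.93 - 0 = 23.93
e = 9.75 / 23.93 = 0.4074

0.4074


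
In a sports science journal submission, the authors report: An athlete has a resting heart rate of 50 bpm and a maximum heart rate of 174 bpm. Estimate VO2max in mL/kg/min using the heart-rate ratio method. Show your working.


VO2max = 15.3 * HRmax / HRrest
VO2max = 15.3 * 174 / 50
VO2max = 2662.2 / 50 = 53.244 mL/kg/min

53.244 mL/kg/min


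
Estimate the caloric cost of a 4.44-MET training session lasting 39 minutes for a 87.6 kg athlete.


kcal = MET * mass * time_hr
Convert time: 39 min = 0.65 hr
kcal = 4.44 * 87.6 * 0.65
kcal = 252.8136 kcal

252.8136 kcal


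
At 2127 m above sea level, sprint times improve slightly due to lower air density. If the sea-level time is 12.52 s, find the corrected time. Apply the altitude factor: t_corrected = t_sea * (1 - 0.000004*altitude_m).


Correction factor = 1 - 0.000004 * 2127 = 0.991492
t_corrected = t_sea * factor = 12.52 * 0.991492
t_corrected = 12.4135 s

12.4135 s


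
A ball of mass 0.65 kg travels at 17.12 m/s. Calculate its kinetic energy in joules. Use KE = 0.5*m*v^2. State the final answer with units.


KE = 0.5 * m * v^2
KE = 0.5 * 0.65 * 17.12^2
KE = 0.5 * 0.65 * 293.0944 = 95.2557 J

95.2557 J


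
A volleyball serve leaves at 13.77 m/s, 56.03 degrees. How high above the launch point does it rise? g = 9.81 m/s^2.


H = (v*sin(theta))^2 / (2*g)
vy = v*sin(theta) = 13.77 * sin(56.03 deg) = 11.4199 m/s
H = vy^2 / (2*g) = 130.4136 / (2*9.81)
H = 130.4136 / 19.62 = 6.647 m

6.647 m


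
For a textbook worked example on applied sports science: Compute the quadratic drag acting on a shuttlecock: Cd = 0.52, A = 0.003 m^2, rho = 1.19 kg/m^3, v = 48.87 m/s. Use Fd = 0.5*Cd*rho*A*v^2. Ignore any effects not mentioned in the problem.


Fd = 0.5 * Cd * rho * A * v^2
Fd = 0.5 * 0.52 * 1.19 * 0.003 * 48.87^2
v^2 = 2388.2769
Fd = 0.5 * 0.52 * 1.19 * 0.003 * 2388.2769 = 2.2168 N

2.2168 N


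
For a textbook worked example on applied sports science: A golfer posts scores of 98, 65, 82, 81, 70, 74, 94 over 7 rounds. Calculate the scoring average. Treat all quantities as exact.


Average = sum / n
Sum = 564
Average = 564 / 7 = 80.5714

80.5714


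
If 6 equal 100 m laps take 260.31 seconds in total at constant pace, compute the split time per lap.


Split time = total_time / n_laps = 260.31 / 6
Split time = 43.385 s per lap

43.385 s


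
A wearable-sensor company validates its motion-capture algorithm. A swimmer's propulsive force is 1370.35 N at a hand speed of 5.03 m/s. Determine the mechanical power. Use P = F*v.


P = F * v
P = 1370.35 * 5.03
P = 6892.8605 W

6892.8605 W


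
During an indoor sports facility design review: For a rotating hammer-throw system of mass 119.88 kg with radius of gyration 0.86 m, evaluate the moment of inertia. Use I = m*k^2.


I = m * k^2
I = 119.88 * 0.86^2
I = 119.88 * 0.7396 = 88.6632 kg*m^2

88.6632 kg*m^2


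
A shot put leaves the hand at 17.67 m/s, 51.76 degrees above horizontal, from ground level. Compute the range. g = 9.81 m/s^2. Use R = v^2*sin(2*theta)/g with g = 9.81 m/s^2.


R = v^2 * sin(2*theta) / g
Convert angle to radians: theta = 51.76 deg = 0.9034 rad
sin(2*theta) = sin(1.8068) = 0.9723
R = 17.67^2 * 0.9723 / 9.81
R = 312.2289 * 0.9723 / 9.81 = 30.9456 m

30.9456 m


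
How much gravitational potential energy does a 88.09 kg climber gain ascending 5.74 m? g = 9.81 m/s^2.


PE = m * g * h
PE = 88.09 * 9.81 * 5.74
PE = 864.1629 * 5.74 = 4960.295 J

4960.295 J


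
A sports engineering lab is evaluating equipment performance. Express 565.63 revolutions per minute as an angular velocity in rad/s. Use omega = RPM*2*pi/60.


omega = RPM * 2 * pi / 60
omega = 565.63 * 2 * 3.14159 / 60
omega = 3553.9581 / 60 = 59.2326 rad/s

59.2326 rad/s


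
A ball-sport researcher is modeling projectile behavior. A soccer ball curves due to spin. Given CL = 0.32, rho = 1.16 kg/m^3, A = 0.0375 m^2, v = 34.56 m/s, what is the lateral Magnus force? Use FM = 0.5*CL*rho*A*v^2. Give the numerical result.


FM = 0.5 * CL * rho * A * v^2
FM = 0.5 * 0.32 * 1.16 * 0.0375 * 34.56^2
v^2 = 1194.3936
FM = 0.5 * 0.32 * 1.16 * 0.0375 * 1194.3936 = 8.313 N

8.313 N


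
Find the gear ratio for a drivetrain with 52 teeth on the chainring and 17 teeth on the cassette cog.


GR = front_teeth / rear_teeth
GR = 52 / 17
GR = 3.0588

3.0588


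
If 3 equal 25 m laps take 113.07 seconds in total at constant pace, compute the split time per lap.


Split time = total_time / n_laps = 113.07 / 3
Split time = 37.69 s per lap

37.69 s


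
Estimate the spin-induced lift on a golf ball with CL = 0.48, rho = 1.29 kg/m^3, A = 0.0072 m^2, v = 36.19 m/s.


FM = 0.5 * CL * rho * A * v^2
FM = 0.5 * 0.48 * 1.29 * 0.0072 * 36.19^2
v^2 = 1309.7161
FM = 0.5 * 0.48 * 1.29 * 0.0072 * 1309.7161 = 2.9195 N

2.9195 N


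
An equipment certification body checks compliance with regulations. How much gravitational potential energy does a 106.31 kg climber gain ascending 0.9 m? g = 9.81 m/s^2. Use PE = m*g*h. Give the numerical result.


PE = m * g * h
PE = 106.31 * 9.81 * 0.9
PE = 1042.9011 * 0.9 = 938.611 J

938.611 J


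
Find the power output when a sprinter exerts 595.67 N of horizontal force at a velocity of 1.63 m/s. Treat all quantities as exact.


P = F * v
P = 595.67 * 1.63
P = 970.9421 W

970.9421 W


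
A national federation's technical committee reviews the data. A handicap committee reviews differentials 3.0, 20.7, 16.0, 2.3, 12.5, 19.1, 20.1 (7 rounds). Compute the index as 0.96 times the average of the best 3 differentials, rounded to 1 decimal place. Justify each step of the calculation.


All differentials: 3.0, 20.7, 16.0, 2.3, 12.5, 19.1, 20.1
Sorted: 2.3, 3.0, 12.5, 16.0, 19.1, 20.1, 20.7
Best 3: 2.3, 3.0, 12.5
Average of best = 17.8 / 3 = 5.9333
Raw index = 5.9333 * 0.96 = 5.696
Handicap index = round(5.696, 1) = 5.7

5.7


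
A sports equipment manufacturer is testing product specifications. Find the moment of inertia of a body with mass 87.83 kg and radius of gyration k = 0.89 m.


I = m * k^2
I = 87.83 * 0.89^2
I = 87.83 * 0.7921 = 69.5701 kg*m^2

69.5701 kg*m^2


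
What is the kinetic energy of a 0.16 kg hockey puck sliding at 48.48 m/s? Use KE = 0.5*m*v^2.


KE = 0.5 * m * v^2
KE = 0.5 * 0.16 * 48.48^2
KE = 0.5 * 0.16 * 2350.3104 = 188.0248 J

188.0248 J


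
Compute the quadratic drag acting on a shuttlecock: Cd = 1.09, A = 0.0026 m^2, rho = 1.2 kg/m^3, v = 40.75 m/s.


Fd = 0.5 * Cd * rho * A * v^2
Fd = 0.5 * 1.09 * 1.2 * 0.0026 * 40.75^2
v^2 = 1660.5625
Fd = 0.5 * 1.09 * 1.2 * 0.0026 * 1660.5625 = 2.8236 N

2.8236 N


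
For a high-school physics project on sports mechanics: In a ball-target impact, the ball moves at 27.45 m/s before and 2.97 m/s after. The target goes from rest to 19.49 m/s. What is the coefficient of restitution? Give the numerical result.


e = (v2_after - v1_after) / (v1_before - v2_before)
Numerator = 19.49 - 2.97 = 16.52
Denominator = 27.45 - 0 = 27.45
e = 16.52 / 27.45 = 0.6018

0.6018


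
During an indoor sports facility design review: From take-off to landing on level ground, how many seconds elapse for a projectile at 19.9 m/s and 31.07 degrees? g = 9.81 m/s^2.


T = 2*v*sin(theta)/g
sin(theta) = sin(31.07 deg) = 0.5161
T = 2*19.9*0.5161 / 9.81
T = 20.5402 / 9.81 = 2.0938 s

2.0938 s


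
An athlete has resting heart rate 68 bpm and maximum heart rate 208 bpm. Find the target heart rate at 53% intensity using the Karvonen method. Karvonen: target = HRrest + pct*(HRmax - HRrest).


Target = HRrest + pct*(HRmax - HRrest)
Heart rate reserve = HRmax - HRrest = 208 - 68 = 140 bpm
Fraction = 53% = 0.53
Target = 68 + 0.53 * 140
Target = 68 + 74.2 = 142.2 bpm

142.2 bpm


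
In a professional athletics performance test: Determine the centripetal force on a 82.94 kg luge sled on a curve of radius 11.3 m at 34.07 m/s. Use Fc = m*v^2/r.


Fc = m * v^2 / r
v^2 = 34.07^2 = 1160.7649
Fc = 82.94 * 1160.7649 / 11.3
Fc = 96273.8408 / 11.3 = 8519.8089 N

8519.8089 N


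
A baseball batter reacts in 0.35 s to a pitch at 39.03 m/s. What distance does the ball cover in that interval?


d = v * t
d = 39.03 * 0.35
d = 13.6605 m

13.6605 m


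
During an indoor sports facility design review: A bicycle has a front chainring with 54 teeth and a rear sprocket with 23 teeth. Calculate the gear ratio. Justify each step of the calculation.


GR = front_teeth / rear_teeth
GR = 54 / 23
GR = 2.3478

2.3478


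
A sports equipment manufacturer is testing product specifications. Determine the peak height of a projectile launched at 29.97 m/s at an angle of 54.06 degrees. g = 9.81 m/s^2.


H = (v*sin(theta))^2 / (2*g)
vy = v*sin(theta) = 29.97 * sin(54.06 deg) = 24.2647 m/s
H = vy^2 / (2*g) = 588.7744 / (2*9.81)
H = 588.7744 / 19.62 = 30.0089 m

30.0089 m


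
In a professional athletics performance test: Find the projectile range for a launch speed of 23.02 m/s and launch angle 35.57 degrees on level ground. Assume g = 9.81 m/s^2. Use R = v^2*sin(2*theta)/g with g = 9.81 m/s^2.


R = v^2 * sin(2*theta) / g
Convert angle to radians: theta = 35.57 deg = 0.6208 rad
sin(2*theta) = sin(1.2416) = 0.9463
R = 23.02^2 * 0.9463 / 9.81
R = 529.9204 * 0.9463 / 9.81 = 51.1182 m

51.1182 m


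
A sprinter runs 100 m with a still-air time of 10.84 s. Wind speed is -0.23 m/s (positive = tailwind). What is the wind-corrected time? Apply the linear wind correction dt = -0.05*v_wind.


dt = -0.05 * v_wind = -0.05 * -0.23 = 0.0115 s
t_corrected = t_still + dt = 10.84 + (0.0115)
t_corrected = 10.8515 s

10.8515 s


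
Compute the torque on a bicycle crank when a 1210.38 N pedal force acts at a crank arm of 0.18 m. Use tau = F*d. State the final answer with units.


tau = F * d
tau = 1210.38 * 0.18
tau = 217.8684 N*m

217.8684 N*m


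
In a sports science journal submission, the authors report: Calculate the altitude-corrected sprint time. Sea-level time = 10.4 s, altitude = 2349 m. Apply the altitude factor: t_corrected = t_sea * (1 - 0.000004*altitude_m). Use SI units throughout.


Correction factor = 1 - 0.000004 * 2349 = 0.990604
t_corrected = t_sea * factor = 10.4 * 0.990604
t_corrected = 10.3023 s

10.3023 s


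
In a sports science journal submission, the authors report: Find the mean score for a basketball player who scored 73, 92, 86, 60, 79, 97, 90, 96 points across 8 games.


Average = sum / n
Sum = 673
Average = 673 / 8 = 84.125

84.125


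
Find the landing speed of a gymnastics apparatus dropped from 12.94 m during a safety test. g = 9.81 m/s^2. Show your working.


v = sqrt(2 * g * h)
v = sqrt(2 * 9.81 * 12.94)
v = sqrt(253.8828) = 15.9337 m/s

15.9337 m/s


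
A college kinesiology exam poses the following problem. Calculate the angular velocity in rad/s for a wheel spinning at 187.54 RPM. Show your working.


omega = RPM * 2 * pi / 60
omega = 187.54 * 2 * 3.14159 / 60
omega = 1178.3486 / 60 = 19.6391 rad/s

19.6391 rad/s


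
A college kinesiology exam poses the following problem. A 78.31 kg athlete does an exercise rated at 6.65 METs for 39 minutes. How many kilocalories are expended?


kcal = MET * mass * time_hr
Convert time: 39 min = 0.65 hr
kcal = 6.65 * 78.31 * 0.65
kcal = 338.495 kcal

338.495 kcal


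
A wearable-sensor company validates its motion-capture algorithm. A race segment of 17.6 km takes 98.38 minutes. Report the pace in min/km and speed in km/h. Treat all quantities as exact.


Pace = time / distance = 98.38 min / 17.6 km = 5.5898 min/km
Speed = distance / time_in_hours = 17.6 / 1.6397 hr
Speed = 10.7339 km/h

5.5898 min/km, 10.7339 km/h


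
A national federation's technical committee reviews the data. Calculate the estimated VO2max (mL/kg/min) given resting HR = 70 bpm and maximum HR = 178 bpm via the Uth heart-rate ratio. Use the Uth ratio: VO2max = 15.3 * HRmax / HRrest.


VO2max = 15.3 * HRmax / HRrest
VO2max = 15.3 * 178 / 70
VO2max = 2723.4 / 70 = 38.9057 mL/kg/min

38.9057 mL/kg/min


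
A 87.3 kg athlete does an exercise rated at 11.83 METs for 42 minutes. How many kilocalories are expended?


kcal = MET * mass * time_hr
Convert time: 42 min = 0.7 hr
kcal = 11.83 * 87.3 * 0.7
kcal = 722.9313 kcal

722.9313 kcal


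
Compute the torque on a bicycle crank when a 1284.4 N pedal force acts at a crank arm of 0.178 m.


tau = F * d
tau = 1284.4 * 0.178
tau = 228.6232 N*m

228.6232 N*m


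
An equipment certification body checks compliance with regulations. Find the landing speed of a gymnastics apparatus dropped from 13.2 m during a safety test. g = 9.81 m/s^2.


v = sqrt(2 * g * h)
v = sqrt(2 * 9.81 * 13.2)
v = sqrt(258.984) = 16.093 m/s

16.093 m/s


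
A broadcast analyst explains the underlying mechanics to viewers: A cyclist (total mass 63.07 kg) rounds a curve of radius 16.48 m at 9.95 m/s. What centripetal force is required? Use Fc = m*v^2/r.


Fc = m * v^2 / r
v^2 = 9.95^2 = 99.0025
Fc = 63.07 * 99.0025 / 16.48
Fc = 6244.0877 / 16.48 = 378.8888 N

378.8888 N


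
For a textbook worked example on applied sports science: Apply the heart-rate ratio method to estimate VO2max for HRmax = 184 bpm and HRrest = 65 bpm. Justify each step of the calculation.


VO2max = 15.3 * HRmax / HRrest
VO2max = 15.3 * 184 / 65
VO2max = 2815.2 / 65 = 43.3108 mL/kg/min

43.3108 mL/kg/min


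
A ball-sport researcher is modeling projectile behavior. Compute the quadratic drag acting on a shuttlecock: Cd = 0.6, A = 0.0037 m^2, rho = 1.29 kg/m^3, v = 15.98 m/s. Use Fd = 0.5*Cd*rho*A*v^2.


Fd = 0.5 * Cd * rho * A * v^2
Fd = 0.5 * 0.6 * 1.29 * 0.0037 * 15.98^2
v^2 = 255.3604
Fd = 0.5 * 0.6 * 1.29 * 0.0037 * 255.3604 = 0.3657 N

0.3657 N


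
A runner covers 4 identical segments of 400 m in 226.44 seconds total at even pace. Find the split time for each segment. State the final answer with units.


Split time = total_time / n_laps = 226.44 / 4
Split time = 56.61 s per lap

56.61 s


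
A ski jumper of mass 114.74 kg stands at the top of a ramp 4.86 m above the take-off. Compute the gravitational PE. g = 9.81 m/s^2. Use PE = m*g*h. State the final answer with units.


PE = m * g * h
PE = 114.74 * 9.81 * 4.86
PE = 1125.5994 * 4.86 = 5470.4131 J

5470.4131 J


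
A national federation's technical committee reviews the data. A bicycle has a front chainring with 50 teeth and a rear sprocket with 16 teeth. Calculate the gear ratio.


GR = front_teeth / rear_teeth
GR = 50 / 16
GR = 3.125

3.125


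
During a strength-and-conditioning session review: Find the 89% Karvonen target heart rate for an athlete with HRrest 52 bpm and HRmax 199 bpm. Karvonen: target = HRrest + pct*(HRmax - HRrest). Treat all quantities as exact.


Target = HRrest + pct*(HRmax - HRrest)
Heart rate reserve = HRmax - HRrest = 199 - 52 = 147 bpm
Fraction = 89% = 0.89
Target = 52 + 0.89 * 147
Target = 52 + 130.83 = 182.83 bpm

182.83 bpm


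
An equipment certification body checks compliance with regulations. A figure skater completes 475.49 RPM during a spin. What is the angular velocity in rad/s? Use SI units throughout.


omega = RPM * 2 * pi / 60
omega = 475.49 * 2 * 3.14159 / 60
omega = 2987.5918 / 60 = 49.7932 rad/s

49.7932 rad/s


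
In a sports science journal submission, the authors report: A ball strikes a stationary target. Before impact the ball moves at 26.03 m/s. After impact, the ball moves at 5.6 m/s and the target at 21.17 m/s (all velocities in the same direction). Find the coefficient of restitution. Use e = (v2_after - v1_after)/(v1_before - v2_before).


e = (v2_after - v1_after) / (v1_before - v2_before)
Numerator = 21.17 - 5.6 = 15.57
Denominator = 26.03 - 0 = 26.03
e = 15.57 / 26.03 = 0.5982

0.5982


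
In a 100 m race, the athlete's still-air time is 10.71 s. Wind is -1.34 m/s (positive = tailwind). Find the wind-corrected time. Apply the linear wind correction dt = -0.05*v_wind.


dt = -0.05 * v_wind = -0.05 * -1.34 = 0.067 s
t_corrected = t_still + dt = 10.71 + (0.067)
t_corrected = 10.777 s

10.777 s


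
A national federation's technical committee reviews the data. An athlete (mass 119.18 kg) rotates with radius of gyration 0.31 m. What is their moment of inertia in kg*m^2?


I = m * k^2
I = 119.18 * 0.31^2
I = 119.18 * 0.0961 = 11.4532 kg*m^2

11.4532 kg*m^2


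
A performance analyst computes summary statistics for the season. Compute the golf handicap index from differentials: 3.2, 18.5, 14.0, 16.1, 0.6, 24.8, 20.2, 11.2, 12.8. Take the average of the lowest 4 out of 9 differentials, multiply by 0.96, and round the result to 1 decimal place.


All differentials: 3.2, 18.5, 14.0, 16.1, 0.6, 24.8, 20.2, 11.2, 12.8
Sorted: 0.6, 3.2, 11.2, 12.8, 14.0, 16.1, 18.5, 20.2, 24.8
Best 4: 0.6, 3.2, 11.2, 12.8
Average of best = 27.8 / 4 = 6.95
Raw index = 6.95 * 0.96 = 6.672
Handicap index = round(6.672, 1) = 6.7

6.7


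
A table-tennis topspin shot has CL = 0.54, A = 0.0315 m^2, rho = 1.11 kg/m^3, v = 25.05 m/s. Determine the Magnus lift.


FM = 0.5 * CL * rho * A * v^2
FM = 0.5 * 0.54 * 1.11 * 0.0315 * 25.05^2
v^2 = 627.5025
FM = 0.5 * 0.54 * 1.11 * 0.0315 * 627.5025 = 5.924 N

5.924 N


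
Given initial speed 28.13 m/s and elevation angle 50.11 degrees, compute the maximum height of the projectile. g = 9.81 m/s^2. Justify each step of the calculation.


H = (v*sin(theta))^2 / (2*g)
vy = v*sin(theta) = 28.13 * sin(50.11 deg) = 21.5835 m/s
H = vy^2 / (2*g) = 465.8477 / (2*9.81)
H = 465.8477 / 19.62 = 23.7435 m

23.7435 m


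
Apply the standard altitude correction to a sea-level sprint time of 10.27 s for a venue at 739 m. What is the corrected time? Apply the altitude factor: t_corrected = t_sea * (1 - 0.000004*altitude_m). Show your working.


Correction factor = 1 - 0.000004 * 739 = 0.997044
t_corrected = t_sea * factor = 10.27 * 0.997044
t_corrected = 10.2396 s

10.2396 s


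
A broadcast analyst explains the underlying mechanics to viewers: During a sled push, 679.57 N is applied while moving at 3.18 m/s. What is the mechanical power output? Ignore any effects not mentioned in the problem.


P = F * v
P = 679.57 * 3.18
P = 2161.0326 W

2161.0326 W


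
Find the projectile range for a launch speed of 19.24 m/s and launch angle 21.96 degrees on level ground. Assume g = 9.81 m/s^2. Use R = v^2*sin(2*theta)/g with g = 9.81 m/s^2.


R = v^2 * sin(2*theta) / g
Convert angle to radians: theta = 21.96 deg = 0.3833 rad
sin(2*theta) = sin(0.7665) = 0.6937
R = 19.24^2 * 0.6937 / 9.81
R = 370.1776 * 0.6937 / 9.81 = 26.1748 m

26.1748 m


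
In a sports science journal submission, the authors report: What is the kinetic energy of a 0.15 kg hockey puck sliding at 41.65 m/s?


KE = 0.5 * m * v^2
KE = 0.5 * 0.15 * 41.65^2
KE = 0.5 * 0.15 * 1734.7225 = 130.1042 J

130.1042 J


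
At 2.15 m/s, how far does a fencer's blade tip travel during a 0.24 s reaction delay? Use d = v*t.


d = v * t
d = 2.15 * 0.24
d = 0.516 m

0.516 m


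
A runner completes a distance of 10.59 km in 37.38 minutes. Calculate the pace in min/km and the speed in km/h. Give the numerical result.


Pace = time / distance = 37.38 min / 10.59 km = 3.5297 min/km
Speed = distance / time_in_hours = 10.59 / 0.623 hr
Speed = 16.9984 km/h

3.5297 min/km, 16.9984 km/h


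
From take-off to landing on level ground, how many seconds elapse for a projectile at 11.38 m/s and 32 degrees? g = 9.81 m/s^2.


T = 2*v*sin(theta)/g
sin(theta) = sin(32 deg) = 0.5299
T = 2*11.38*0.5299 / 9.81
T = 12.061 / 9.81 = 1.2295 s

1.2295 s


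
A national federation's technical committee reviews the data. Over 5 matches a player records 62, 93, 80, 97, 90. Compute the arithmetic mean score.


Average = sum / n
Sum = 422
Average = 422 / 5 = 84.4

84.4


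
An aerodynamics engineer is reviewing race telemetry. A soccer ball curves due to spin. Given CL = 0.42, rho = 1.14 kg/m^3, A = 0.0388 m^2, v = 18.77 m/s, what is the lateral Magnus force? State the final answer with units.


FM = 0.5 * CL * rho * A * v^2
FM = 0.5 * 0.42 * 1.14 * 0.0388 * 18.77^2
v^2 = 352.3129
FM = 0.5 * 0.42 * 1.14 * 0.0388 * 352.3129 = 3.2725 N

3.2725 N


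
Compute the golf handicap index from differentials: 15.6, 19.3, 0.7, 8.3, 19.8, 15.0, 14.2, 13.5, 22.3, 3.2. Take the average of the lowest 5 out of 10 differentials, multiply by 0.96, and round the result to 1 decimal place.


All differentials: 15.6, 19.3, 0.7, 8.3, 19.8, 15.0, 14.2, 13.5, 22.3, 3.2
Sorted: 0.7, 3.2, 8.3, 13.5, 14.2, 15.0, 15.6, 19.3, 19.8, 22.3
Best 5: 0.7, 3.2, 8.3, 13.5, 14.2
Average of best = 39.9 / 5 = 7.98
Raw index = 7.98 * 0.96 = 7.6608
Handicap index = round(7.6608, 1) = 7.7

7.7


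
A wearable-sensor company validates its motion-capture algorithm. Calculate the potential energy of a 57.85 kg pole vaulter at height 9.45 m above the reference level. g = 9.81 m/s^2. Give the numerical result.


PE = m * g * h
PE = 57.85 * 9.81 * 9.45
PE = 567.5085 * 9.45 = 5362.9553 J

5362.9553 J


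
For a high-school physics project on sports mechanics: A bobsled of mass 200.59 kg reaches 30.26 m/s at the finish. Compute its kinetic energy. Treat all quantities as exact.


KE = 0.5 * m * v^2
KE = 0.5 * 200.59 * 30.26^2
KE = 0.5 * 200.59 * 915.6676 = 91836.8819 J

91836.8819 J


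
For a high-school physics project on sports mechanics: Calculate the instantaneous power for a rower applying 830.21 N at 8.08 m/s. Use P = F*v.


P = F * v
P = 830.21 * 8.08
P = 6708.0968 W

6708.0968 W


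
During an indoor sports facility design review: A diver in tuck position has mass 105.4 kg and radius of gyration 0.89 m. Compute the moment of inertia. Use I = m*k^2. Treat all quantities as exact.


I = m * k^2
I = 105.4 * 0.89^2
I = 105.4 * 0.7921 = 83.4873 kg*m^2

83.4873 kg*m^2


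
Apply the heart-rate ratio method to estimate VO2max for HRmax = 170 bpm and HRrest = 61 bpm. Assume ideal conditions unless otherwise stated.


VO2max = 15.3 * HRmax / HRrest
VO2max = 15.3 * 170 / 61
VO2max = 2601 / 61 = 42.6393 mL/kg/min

42.6393 mL/kg/min


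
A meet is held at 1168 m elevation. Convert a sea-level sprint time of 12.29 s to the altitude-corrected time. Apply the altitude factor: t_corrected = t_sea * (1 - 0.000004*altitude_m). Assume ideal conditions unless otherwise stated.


Correction factor = 1 - 0.000004 * 1168 = 0.995328
t_corrected = t_sea * factor = 12.29 * 0.995328
t_corrected = 12.2326 s

12.2326 s


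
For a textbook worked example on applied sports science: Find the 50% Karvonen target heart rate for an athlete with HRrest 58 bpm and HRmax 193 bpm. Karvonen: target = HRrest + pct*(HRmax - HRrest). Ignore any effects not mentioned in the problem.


Target = HRrest + pct*(HRmax - HRrest)
Heart rate reserve = HRmax - HRrest = 193 - 58 = 135 bpm
Fraction = 50% = 0.5
Target = 58 + 0.5 * 135
Target = 58 + 67.5 = 125.5 bpm

125.5 bpm


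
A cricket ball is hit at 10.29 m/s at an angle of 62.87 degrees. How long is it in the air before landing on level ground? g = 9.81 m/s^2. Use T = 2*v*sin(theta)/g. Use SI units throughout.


T = 2*v*sin(theta)/g
sin(theta) = sin(62.87 deg) = 0.89
T = 2*10.29*0.89 / 9.81
T = 18.3157 / 9.81 = 1.867 s

1.867 s


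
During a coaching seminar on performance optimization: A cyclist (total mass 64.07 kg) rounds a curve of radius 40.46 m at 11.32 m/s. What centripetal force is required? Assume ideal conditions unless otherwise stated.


Fc = m * v^2 / r
v^2 = 11.32^2 = 128.1424
Fc = 64.07 * 128.1424 / 40.46
Fc = 8210.0836 / 40.46 = 202.9185 N

202.9185 N


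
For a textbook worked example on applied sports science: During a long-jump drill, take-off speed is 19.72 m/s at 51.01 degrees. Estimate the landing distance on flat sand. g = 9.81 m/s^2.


R = v^2 * sin(2*theta) / g
Convert angle to radians: theta = 51.01 deg = 0.8903 rad
sin(2*theta) = sin(1.7806) = 0.9781
R = 19.72^2 * 0.9781 / 9.81
R = 388.8784 * 0.9781 / 9.81 = 38.7719 m

38.7719 m


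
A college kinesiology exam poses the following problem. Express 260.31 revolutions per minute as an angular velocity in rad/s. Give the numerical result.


omega = RPM * 2 * pi / 60
omega = 260.31 * 2 * 3.14159 / 60
omega = 1635.576 / 60 = 27.2596 rad/s

27.2596 rad/s


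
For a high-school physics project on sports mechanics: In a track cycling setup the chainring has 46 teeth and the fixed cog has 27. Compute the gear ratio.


GR = front_teeth / rear_teeth
GR = 46 / 27
GR = 1.7037

1.7037


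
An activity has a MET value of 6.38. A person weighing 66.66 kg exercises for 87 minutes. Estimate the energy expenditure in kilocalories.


kcal = MET * mass * time_hr
Convert time: 87 min = 1.45 hr
kcal = 6.38 * 66.66 * 1.45
kcal = 616.6717 kcal

616.6717 kcal


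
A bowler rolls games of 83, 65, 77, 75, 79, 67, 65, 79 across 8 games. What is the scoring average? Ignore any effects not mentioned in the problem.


Average = sum / n
Sum = 590
Average = 590 / 8 = 73.75

73.75


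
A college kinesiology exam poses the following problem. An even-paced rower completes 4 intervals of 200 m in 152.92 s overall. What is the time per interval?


Split time = total_time / n_laps = 152.92 / 4
Split time = 38.23 s per lap

38.23 s


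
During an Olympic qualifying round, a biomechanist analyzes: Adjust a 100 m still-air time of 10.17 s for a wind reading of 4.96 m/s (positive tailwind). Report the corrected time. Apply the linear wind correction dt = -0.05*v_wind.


dt = -0.05 * v_wind = -0.05 * 4.96 = -0.248 s
t_corrected = t_still + dt = 10.17 + (-0.248)
t_corrected = 9.922 s

9.922 s


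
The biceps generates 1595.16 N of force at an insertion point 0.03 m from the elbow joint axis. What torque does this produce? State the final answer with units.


tau = F * d
tau = 1595.16 * 0.03
tau = 47.8548 N*m

47.8548 N*m


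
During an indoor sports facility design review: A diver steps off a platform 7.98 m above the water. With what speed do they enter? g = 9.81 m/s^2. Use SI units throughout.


v = sqrt(2 * g * h)
v = sqrt(2 * 9.81 * 7.98)
v = sqrt(156.5676) = 12.5127 m/s

12.5127 m/s


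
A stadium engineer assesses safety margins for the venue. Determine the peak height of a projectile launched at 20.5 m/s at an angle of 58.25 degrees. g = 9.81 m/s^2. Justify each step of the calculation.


H = (v*sin(theta))^2 / (2*g)
vy = v*sin(theta) = 20.5 * sin(58.25 deg) = 17.4322 m/s
H = vy^2 / (2*g) = 303.8823 / (2*9.81)
H = 303.8823 / 19.62 = 15.4884 m

15.4884 m


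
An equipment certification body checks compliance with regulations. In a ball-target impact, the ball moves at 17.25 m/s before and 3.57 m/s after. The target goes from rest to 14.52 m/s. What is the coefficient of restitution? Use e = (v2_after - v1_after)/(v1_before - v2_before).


e = (v2_after - v1_after) / (v1_before - v2_before)
Numerator = 14.52 - 3.57 = 10.95
Denominator = 17.25 - 0 = 17.25
e = 10.95 / 17.25 = 0.6348

0.6348


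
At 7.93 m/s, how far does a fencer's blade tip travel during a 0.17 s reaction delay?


d = v * t
d = 7.93 * 0.17
d = 1.3481 m

1.3481 m


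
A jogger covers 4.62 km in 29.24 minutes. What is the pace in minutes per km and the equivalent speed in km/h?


Pace = time / distance = 29.24 min / 4.62 km = 6.329 min/km
Speed = distance / time_in_hours = 4.62 / 0.4873 hr
Speed = 9.4802 km/h

6.329 min/km, 9.4802 km/h


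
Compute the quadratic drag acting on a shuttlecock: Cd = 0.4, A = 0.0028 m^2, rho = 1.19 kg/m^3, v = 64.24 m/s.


Fd = 0.5 * Cd * rho * A * v^2
Fd = 0.5 * 0.4 * 1.19 * 0.0028 * 64.24^2
v^2 = 4126.7776
Fd = 0.5 * 0.4 * 1.19 * 0.0028 * 4126.7776 = 2.7501 N

2.7501 N


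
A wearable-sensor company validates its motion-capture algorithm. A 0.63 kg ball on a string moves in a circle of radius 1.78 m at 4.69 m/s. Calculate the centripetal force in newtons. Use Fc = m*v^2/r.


Fc = m * v^2 / r
v^2 = 4.69^2 = 21.9961
Fc = 0.63 * 21.9961 / 1.78
Fc = 13.8575 / 1.78 = 7.7851 N

7.7851 N


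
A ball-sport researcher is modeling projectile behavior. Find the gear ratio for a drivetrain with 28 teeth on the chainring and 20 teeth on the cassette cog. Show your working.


GR = front_teeth / rear_teeth
GR = 28 / 20
GR = 1.4

1.4


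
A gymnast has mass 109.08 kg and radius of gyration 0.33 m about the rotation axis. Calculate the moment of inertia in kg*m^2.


I = m * k^2
I = 109.08 * 0.33^2
I = 109.08 * 0.1089 = 11.8788 kg*m^2

11.8788 kg*m^2


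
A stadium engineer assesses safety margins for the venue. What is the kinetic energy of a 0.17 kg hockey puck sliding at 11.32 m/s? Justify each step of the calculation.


KE = 0.5 * m * v^2
KE = 0.5 * 0.17 * 11.32^2
KE = 0.5 * 0.17 * 128.1424 = 10.8921 J

10.8921 J


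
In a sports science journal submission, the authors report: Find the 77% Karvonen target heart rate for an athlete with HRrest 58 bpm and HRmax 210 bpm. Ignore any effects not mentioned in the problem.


Target = HRrest + pct*(HRmax - HRrest)
Heart rate reserve = HRmax - HRrest = 210 - 58 = 152 bpm
Fraction = 77% = 0.77
Target = 58 + 0.77 * 152
Target = 58 + 117.04 = 175.04 bpm

175.04 bpm


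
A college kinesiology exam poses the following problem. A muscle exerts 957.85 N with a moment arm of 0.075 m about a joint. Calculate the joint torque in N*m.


tau = F * d
tau = 957.85 * 0.075
tau = 71.8388 N*m

71.8388 N*m
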